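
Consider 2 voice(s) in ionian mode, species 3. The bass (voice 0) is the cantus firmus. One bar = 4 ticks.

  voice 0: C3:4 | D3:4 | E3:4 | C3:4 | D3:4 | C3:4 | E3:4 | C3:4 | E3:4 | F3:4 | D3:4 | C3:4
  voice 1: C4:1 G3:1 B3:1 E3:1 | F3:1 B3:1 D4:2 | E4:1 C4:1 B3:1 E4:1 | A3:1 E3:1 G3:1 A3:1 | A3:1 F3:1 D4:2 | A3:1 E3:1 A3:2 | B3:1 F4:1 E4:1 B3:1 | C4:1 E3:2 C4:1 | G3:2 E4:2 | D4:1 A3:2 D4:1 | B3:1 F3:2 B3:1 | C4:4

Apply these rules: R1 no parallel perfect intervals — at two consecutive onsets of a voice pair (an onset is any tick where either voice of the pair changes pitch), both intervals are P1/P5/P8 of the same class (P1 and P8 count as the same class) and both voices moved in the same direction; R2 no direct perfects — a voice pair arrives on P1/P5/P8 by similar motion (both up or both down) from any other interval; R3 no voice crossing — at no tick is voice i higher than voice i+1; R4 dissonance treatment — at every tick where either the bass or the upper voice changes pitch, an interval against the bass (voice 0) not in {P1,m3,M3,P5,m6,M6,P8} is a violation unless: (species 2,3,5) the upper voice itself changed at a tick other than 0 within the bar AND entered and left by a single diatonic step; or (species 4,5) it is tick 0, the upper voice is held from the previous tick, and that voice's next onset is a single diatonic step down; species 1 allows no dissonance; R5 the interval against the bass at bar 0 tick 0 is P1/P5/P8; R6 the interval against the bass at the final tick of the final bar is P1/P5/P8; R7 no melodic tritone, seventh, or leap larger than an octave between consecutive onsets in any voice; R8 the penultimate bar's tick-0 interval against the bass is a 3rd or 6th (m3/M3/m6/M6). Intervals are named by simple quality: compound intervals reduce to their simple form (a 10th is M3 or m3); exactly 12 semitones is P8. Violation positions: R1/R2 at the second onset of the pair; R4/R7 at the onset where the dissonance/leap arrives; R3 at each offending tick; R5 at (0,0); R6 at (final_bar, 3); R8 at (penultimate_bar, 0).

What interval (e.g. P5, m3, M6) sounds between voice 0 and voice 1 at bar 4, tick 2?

P8

voice 0=D3 voice 1=D4 -> P8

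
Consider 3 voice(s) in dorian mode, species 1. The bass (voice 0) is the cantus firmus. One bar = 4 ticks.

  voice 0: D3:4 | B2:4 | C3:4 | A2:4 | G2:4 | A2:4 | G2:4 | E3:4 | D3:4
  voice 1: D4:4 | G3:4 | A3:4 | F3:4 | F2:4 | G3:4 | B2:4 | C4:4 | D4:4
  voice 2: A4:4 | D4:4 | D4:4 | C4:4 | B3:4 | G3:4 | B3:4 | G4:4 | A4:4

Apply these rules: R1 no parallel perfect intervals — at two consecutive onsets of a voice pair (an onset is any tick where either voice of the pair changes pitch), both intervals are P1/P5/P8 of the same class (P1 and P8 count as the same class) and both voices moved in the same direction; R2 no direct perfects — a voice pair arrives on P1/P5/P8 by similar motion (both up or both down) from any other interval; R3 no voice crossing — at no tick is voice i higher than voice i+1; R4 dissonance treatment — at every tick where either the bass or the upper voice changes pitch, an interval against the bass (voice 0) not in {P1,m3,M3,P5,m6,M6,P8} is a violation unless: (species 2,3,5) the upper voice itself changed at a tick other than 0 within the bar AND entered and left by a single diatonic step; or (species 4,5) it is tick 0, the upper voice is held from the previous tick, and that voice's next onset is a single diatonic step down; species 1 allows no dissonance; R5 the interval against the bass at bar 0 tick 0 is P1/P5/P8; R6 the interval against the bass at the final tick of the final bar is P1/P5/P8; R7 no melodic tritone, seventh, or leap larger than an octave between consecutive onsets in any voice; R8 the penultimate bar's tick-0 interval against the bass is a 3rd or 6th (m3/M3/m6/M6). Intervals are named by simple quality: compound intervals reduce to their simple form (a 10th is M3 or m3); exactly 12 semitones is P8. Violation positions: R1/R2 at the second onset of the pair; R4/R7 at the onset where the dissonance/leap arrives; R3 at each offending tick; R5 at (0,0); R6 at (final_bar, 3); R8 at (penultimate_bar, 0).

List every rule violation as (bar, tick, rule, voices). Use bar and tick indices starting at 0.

(1, 0, R1, (1, 2))
(2, 0, R4, (0, 2))
(3, 0, R2, (1, 2))
(4, 0, R3, (0, 1))
(4, 0, R4, (0, 1))
(4, 1, R3, (0, 1))
(4, 2, R3, (0, 1))
(4, 3, R3, (0, 1))
(5, 0, R4, (0, 1))
(5, 0, R4, (0, 2))
(5, 0, R7, (1,))
(7, 0, R2, (1, 2))
(7, 0, R7, (1,))
(8, 0, R1, (1, 2))

bar 0: v0=D3 v1=D4 v2=A4 downbeat P5
bar 1: v0=B2 v1=G3 v2=D4 downbeat m3
bar 2: v0=C3 v1=A3 v2=D4 downbeat M2
bar 3: v0=A2 v1=F3 v2=C4 downbeat m3
bar 4: v0=G2 v1=F2 v2=B3 downbeat M3
bar 5: v0=A2 v1=G3 v2=G3 downbeat m7
bar 6: v0=G2 v1=B2 v2=B3 downbeat M3
bar 7: v0=E3 v1=C4 v2=G4 downbeat m3
bar 8: v0=D3 v1=D4 v2=A4 downbeat P5
  -> R1 @ bar 1 tick 0 v(1, 2): D4/A4 P5 -> G3/D4 P5 similar
  -> R4 @ bar 2 tick 0 v(0, 2): C3/D4 M2 untreated
  -> R2 @ bar 3 tick 0 v(1, 2): A3/D4 P4 -> F3/C4 P5 similar
  -> R3 @ bar 4 tick 0 v(0, 1): G2 above F2
  -> R4 @ bar 4 tick 0 v(0, 1): G2/F2 M2 untreated
  -> R3 @ bar 4 tick 1 v(0, 1): G2 above F2
  -> R3 @ bar 4 tick 2 v(0, 1): G2 above F2
  -> R3 @ bar 4 tick 3 v(0, 1): G2 above F2
  -> R4 @ bar 5 tick 0 v(0, 1): A2/G3 m7 untreated
  -> R4 @ bar 5 tick 0 v(0, 2): A2/G3 m7 untreated
  -> R7 @ bar 5 tick 0 v(1,): F2->G3 leap 14st
  -> R2 @ bar 7 tick 0 v(1, 2): B2/B3 P8 -> C4/G4 P5 similar
  -> R7 @ bar 7 tick 0 v(1,): B2->C4 leap 13st
  -> R1 @ bar 8 tick 0 v(1, 2): C4/G4 P5 -> D4/A4 P5 similar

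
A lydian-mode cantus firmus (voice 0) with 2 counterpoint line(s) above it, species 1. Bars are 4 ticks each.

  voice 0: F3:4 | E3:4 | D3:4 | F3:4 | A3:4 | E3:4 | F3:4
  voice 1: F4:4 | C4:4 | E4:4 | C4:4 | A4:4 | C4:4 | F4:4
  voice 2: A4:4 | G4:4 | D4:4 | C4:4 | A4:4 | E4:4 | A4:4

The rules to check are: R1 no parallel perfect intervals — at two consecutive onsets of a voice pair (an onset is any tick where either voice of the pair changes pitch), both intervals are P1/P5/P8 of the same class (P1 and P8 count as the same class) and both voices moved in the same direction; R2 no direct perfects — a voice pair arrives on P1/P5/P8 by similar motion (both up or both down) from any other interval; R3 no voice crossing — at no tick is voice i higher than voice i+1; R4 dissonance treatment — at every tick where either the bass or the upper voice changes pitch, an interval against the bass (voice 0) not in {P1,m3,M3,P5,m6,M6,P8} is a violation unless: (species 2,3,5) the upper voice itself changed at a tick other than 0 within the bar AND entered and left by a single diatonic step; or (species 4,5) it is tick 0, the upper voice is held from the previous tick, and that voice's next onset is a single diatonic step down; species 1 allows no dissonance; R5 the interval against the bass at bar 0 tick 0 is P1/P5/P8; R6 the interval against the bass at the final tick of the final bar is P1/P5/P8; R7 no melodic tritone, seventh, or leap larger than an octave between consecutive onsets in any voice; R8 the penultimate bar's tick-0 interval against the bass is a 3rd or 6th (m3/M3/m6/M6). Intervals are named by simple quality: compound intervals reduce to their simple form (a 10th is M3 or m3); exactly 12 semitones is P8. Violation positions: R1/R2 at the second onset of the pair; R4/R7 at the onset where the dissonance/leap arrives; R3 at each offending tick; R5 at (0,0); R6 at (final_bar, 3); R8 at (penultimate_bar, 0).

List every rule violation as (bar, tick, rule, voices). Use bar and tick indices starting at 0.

(0, 0, R5, (0, 2))
(1, 0, R2, (1, 2))
(2, 0, R2, (0, 2))
(2, 0, R3, (1, 2))
(2, 0, R4, (0, 1))
(2, 1, R3, (1, 2))
(2, 2, R3, (1, 2))
(2, 3, R3, (1, 2))
(3, 0, R2, (1, 2))
(4, 0, R1, (1, 2))
(4, 0, R2, (0, 1))
(4, 0, R2, (0, 2))
(5, 0, R1, (0, 2))
(5, 0, R8, (0, 2))
(6, 0, R2, (0, 1))
(6, 3, R6, (0, 2))

bar 0: v0=F3 v1=F4 v2=A4 downbeat M3
bar 1: v0=E3 v1=C4 v2=G4 downbeat m3
bar 2: v0=D3 v1=E4 v2=D4 downbeat P8
bar 3: v0=F3 v1=C4 v2=C4 downbeat P5
bar 4: v0=A3 v1=A4 v2=A4 downbeat P8
bar 5: v0=E3 v1=C4 v2=E4 downbeat P8
bar 6: v0=F3 v1=F4 v2=A4 downbeat M3
  -> R5 @ bar 0 tick 0 v(0, 2): opens on M3
  -> R2 @ bar 1 tick 0 v(1, 2): F4/A4 M3 -> C4/G4 P5 similar
  -> R2 @ bar 2 tick 0 v(0, 2): E3/G4 m3 -> D3/D4 P8 similar
  -> R3 @ bar 2 tick 0 v(1, 2): E4 above D4
  -> R4 @ bar 2 tick 0 v(0, 1): D3/E4 M2 untreated
  -> R3 @ bar 2 tick 1 v(1, 2): E4 above D4
  -> R3 @ bar 2 tick 2 v(1, 2): E4 above D4
  -> R3 @ bar 2 tick 3 v(1, 2): E4 above D4
  -> R2 @ bar 3 tick 0 v(1, 2): E4/D4 M2 -> C4/C4 P1 similar
  -> R1 @ bar 4 tick 0 v(1, 2): C4/C4 P1 -> A4/A4 P1 similar
  -> R2 @ bar 4 tick 0 v(0, 1): F3/C4 P5 -> A3/A4 P8 similar
  -> R2 @ bar 4 tick 0 v(0, 2): F3/C4 P5 -> A3/A4 P8 similar
  -> R1 @ bar 5 tick 0 v(0, 2): A3/A4 P8 -> E3/E4 P8 similar
  -> R8 @ bar 5 tick 0 v(0, 2): penult P8 not 3rd/6th
  -> R2 @ bar 6 tick 0 v(0, 1): E3/C4 m6 -> F3/F4 P8 similar
  -> R6 @ bar 6 tick 3 v(0, 2): closes on M3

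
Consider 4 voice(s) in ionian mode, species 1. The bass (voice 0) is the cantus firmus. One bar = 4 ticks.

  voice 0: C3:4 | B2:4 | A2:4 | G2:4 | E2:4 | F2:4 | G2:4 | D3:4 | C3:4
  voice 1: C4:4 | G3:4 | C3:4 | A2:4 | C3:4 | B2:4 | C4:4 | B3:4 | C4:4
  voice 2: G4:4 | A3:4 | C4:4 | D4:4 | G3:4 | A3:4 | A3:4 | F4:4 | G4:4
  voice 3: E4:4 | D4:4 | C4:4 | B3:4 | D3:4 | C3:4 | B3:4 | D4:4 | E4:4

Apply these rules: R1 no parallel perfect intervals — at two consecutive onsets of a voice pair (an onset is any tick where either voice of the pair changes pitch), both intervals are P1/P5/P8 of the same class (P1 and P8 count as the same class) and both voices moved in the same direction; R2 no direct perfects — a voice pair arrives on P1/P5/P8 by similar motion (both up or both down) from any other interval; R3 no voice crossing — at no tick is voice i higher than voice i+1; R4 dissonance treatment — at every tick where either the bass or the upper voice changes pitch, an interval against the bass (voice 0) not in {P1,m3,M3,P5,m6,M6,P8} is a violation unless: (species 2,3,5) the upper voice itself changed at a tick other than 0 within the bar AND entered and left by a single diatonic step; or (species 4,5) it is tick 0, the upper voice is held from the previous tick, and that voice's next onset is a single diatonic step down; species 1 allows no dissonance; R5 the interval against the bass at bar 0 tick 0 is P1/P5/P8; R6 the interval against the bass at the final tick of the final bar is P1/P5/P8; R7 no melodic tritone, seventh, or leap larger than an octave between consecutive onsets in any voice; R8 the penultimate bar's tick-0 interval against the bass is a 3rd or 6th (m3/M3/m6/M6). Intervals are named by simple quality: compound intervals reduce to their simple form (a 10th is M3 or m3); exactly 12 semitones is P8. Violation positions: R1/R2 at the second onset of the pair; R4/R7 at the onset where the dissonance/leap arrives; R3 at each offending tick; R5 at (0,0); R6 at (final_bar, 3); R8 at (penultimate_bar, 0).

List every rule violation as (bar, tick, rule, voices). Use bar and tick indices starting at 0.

(0, 0, R3, (2, 3))
(0, 0, R5, (0, 3))
(0, 1, R3, (2, 3))
(0, 2, R3, (2, 3))
(0, 3, R3, (2, 3))
(1, 0, R2, (1, 3))
(1, 0, R4, (0, 2))
(1, 0, R7, (2,))
(2, 0, R2, (1, 3))
(3, 0, R3, (2, 3))
(3, 0, R4, (0, 1))
(3, 1, R3, (2, 3))
(3, 2, R3, (2, 3))
(3, 3, R3, (2, 3))
(4, 0, R3, (2, 3))
(4, 0, R4, (0, 3))
(4, 1, R3, (2, 3))
(4, 2, R3, (2, 3))
(4, 3, R3, (2, 3))
(5, 0, R3, (2, 3))
(5, 0, R4, (0, 1))
(5, 1, R3, (2, 3))
(5, 2, R3, (2, 3))
(5, 3, R3, (2, 3))
(6, 0, R3, (1, 2))
(6, 0, R4, (0, 1))
(6, 0, R4, (0, 2))
(6, 0, R7, (1,))
(6, 0, R7, (3,))
(6, 1, R3, (1, 2))
(6, 2, R3, (1, 2))
(6, 3, R3, (1, 2))
(7, 0, R2, (0, 3))
(7, 0, R3, (2, 3))
(7, 0, R8, (0, 3))
(7, 1, R3, (2, 3))
(7, 2, R3, (2, 3))
(7, 3, R3, (2, 3))
(8, 0, R2, (1, 2))
(8, 0, R3, (2, 3))
(8, 1, R3, (2, 3))
(8, 2, R3, (2, 3))
(8, 3, R3, (2, 3))
(8, 3, R6, (0, 3))

bar 0: v0=C3 v1=C4 v2=G4 v3=E4 downbeat M3
bar 1: v0=B2 v1=G3 v2=A3 v3=D4 downbeat m3
bar 2: v0=A2 v1=C3 v2=C4 v3=C4 downbeat m3
bar 3: v0=G2 v1=A2 v2=D4 v3=B3 downbeat M3
bar 4: v0=E2 v1=C3 v2=G3 v3=D3 downbeat m7
bar 5: v0=F2 v1=B2 v2=A3 v3=C3 downbeat P5
bar 6: v0=G2 v1=C4 v2=A3 v3=B3 downbeat M3
bar 7: v0=D3 v1=B3 v2=F4 v3=D4 downbeat P8
bar 8: v0=C3 v1=C4 v2=G4 v3=E4 downbeat M3
  -> R3 @ bar 0 tick 0 v(2, 3): G4 above E4
  -> R5 @ bar 0 tick 0 v(0, 3): opens on M3
  -> R3 @ bar 0 tick 1 v(2, 3): G4 above E4
  -> R3 @ bar 0 tick 2 v(2, 3): G4 above E4
  -> R3 @ bar 0 tick 3 v(2, 3): G4 above E4
  -> R2 @ bar 1 tick 0 v(1, 3): C4/E4 M3 -> G3/D4 P5 similar
  -> R4 @ bar 1 tick 0 v(0, 2): B2/A3 m7 untreated
  -> R7 @ bar 1 tick 0 v(2,): G4->A3 leap 10st
  -> R2 @ bar 2 tick 0 v(1, 3): G3/D4 P5 -> C3/C4 P8 similar
  -> R3 @ bar 3 tick 0 v(2, 3): D4 above B3
  -> R4 @ bar 3 tick 0 v(0, 1): G2/A2 M2 untreated
  -> R3 @ bar 3 tick 1 v(2, 3): D4 above B3
  -> R3 @ bar 3 tick 2 v(2, 3): D4 above B3
  -> R3 @ bar 3 tick 3 v(2, 3): D4 above B3
  -> R3 @ bar 4 tick 0 v(2, 3): G3 above D3
  -> R4 @ bar 4 tick 0 v(0, 3): E2/D3 m7 untreated
  -> R3 @ bar 4 tick 1 v(2, 3): G3 above D3
  -> R3 @ bar 4 tick 2 v(2, 3): G3 above D3
  -> R3 @ bar 4 tick 3 v(2, 3): G3 above D3
  -> R3 @ bar 5 tick 0 v(2, 3): A3 above C3
  -> R4 @ bar 5 tick 0 v(0, 1): F2/B2 TT untreated
  -> R3 @ bar 5 tick 1 v(2, 3): A3 above C3
  -> R3 @ bar 5 tick 2 v(2, 3): A3 above C3
  -> R3 @ bar 5 tick 3 v(2, 3): A3 above C3
  -> R3 @ bar 6 tick 0 v(1, 2): C4 above A3
  -> R4 @ bar 6 tick 0 v(0, 1): G2/C4 P4 untreated
  -> R4 @ bar 6 tick 0 v(0, 2): G2/A3 M2 untreated
  -> R7 @ bar 6 tick 0 v(1,): B2->C4 leap 13st
  -> R7 @ bar 6 tick 0 v(3,): C3->B3 leap 11st
  -> R3 @ bar 6 tick 1 v(1, 2): C4 above A3
  -> R3 @ bar 6 tick 2 v(1, 2): C4 above A3
  -> R3 @ bar 6 tick 3 v(1, 2): C4 above A3
  -> R2 @ bar 7 tick 0 v(0, 3): G2/B3 M3 -> D3/D4 P8 similar
  -> R3 @ bar 7 tick 0 v(2, 3): F4 above D4
  -> R8 @ bar 7 tick 0 v(0, 3): penult P8 not 3rd/6th
  -> R3 @ bar 7 tick 1 v(2, 3): F4 above D4
  -> R3 @ bar 7 tick 2 v(2, 3): F4 above D4
  -> R3 @ bar 7 tick 3 v(2, 3): F4 above D4
  -> R2 @ bar 8 tick 0 v(1, 2): B3/F4 TT -> C4/G4 P5 similar
  -> R3 @ bar 8 tick 0 v(2, 3): G4 above E4
  -> R3 @ bar 8 tick 1 v(2, 3): G4 above E4
  -> R3 @ bar 8 tick 2 v(2, 3): G4 above E4
  -> R3 @ bar 8 tick 3 v(2, 3): G4 above E4
  -> R6 @ bar 8 tick 3 v(0, 3): closes on M3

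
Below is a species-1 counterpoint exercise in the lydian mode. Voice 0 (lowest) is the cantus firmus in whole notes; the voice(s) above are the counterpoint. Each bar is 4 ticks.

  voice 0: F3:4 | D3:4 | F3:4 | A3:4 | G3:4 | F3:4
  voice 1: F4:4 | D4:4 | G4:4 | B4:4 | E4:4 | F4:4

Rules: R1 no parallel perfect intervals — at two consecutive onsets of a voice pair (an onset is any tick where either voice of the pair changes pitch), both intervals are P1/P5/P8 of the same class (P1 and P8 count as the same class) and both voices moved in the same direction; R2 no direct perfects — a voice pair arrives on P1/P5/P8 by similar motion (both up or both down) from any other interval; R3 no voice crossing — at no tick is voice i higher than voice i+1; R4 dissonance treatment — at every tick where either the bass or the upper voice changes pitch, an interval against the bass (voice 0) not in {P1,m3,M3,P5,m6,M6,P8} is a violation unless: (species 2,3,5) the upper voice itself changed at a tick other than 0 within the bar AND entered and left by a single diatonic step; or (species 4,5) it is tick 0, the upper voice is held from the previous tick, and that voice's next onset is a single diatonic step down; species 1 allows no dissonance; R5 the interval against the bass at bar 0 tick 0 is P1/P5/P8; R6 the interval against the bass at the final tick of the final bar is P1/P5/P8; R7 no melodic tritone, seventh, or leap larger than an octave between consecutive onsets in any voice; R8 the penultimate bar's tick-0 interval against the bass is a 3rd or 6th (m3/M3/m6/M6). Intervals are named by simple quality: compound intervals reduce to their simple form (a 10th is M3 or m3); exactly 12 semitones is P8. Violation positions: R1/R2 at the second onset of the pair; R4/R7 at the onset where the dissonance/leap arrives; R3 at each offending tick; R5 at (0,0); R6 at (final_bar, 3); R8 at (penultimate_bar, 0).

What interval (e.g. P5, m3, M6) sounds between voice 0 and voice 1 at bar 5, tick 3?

voice 0=F3 voice 1=F4 -> P8

P8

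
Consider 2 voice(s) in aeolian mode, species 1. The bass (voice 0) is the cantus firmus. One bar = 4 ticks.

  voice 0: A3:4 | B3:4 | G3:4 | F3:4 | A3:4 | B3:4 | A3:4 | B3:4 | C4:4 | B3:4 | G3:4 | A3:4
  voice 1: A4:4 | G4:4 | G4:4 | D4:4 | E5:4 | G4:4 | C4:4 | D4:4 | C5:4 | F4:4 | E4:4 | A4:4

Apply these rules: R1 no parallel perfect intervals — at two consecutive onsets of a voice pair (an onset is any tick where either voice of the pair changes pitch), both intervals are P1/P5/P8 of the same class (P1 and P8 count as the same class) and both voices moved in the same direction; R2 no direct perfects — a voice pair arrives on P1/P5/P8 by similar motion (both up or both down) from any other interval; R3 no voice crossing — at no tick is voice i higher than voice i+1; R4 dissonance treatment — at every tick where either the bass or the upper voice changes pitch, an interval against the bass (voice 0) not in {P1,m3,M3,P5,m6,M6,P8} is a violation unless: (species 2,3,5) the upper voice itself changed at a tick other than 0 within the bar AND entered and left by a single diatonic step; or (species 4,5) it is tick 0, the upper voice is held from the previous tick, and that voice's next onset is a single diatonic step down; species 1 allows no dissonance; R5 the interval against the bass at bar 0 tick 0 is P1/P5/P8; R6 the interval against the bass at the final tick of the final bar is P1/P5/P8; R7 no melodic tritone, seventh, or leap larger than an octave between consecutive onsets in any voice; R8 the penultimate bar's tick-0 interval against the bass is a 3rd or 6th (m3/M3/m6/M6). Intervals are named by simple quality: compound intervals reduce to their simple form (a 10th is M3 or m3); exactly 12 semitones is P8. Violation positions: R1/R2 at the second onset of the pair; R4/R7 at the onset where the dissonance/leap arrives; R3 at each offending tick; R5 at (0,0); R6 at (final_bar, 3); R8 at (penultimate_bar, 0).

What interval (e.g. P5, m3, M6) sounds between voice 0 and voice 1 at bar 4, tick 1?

P5

voice 0=A3 voice 1=E5 -> P5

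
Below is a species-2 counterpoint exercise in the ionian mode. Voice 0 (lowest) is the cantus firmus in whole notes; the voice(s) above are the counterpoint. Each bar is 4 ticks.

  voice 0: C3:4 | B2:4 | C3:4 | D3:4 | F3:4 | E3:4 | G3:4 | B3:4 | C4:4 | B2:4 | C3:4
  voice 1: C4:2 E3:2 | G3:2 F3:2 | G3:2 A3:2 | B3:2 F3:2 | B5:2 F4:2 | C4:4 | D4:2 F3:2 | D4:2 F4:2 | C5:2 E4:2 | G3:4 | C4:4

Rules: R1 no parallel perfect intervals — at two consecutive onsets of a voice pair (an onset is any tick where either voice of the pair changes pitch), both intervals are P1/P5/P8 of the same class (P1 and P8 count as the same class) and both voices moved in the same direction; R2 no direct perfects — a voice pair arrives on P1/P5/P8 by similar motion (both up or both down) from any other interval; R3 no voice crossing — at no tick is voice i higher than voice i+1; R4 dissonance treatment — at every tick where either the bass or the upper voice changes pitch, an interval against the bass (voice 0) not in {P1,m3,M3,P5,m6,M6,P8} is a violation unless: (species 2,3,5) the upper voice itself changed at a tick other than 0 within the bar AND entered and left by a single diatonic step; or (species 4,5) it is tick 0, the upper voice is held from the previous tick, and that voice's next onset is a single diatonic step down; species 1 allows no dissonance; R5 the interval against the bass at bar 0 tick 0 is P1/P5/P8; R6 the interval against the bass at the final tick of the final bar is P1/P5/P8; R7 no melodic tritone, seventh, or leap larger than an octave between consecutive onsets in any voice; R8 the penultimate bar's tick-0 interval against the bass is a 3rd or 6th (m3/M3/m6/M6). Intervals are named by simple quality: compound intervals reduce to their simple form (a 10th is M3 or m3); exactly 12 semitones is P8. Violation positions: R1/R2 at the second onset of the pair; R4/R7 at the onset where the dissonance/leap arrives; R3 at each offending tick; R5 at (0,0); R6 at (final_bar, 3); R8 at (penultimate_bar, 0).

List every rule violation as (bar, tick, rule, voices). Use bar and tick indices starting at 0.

(2, 0, R2, (0, 1))
(3, 2, R7, (1,))
(4, 0, R4, (0, 1))
(4, 0, R7, (1,))
(4, 2, R7, (1,))
(6, 0, R2, (0, 1))
(6, 2, R3, (0, 1))
(6, 2, R4, (0, 1))
(6, 3, R3, (0, 1))
(7, 2, R4, (0, 1))
(8, 0, R2, (0, 1))
(9, 0, R7, (0,))
(10, 0, R2, (0, 1))

bar 0: v0=C3 v1=C4 downbeat P8
bar 1: v0=B2 v1=G3 downbeat m6
bar 2: v0=C3 v1=G3 downbeat P5
bar 3: v0=D3 v1=B3 downbeat M6
bar 4: v0=F3 v1=B5 downbeat TT
bar 5: v0=E3 v1=C4 downbeat m6
bar 6: v0=G3 v1=D4 downbeat P5
bar 7: v0=B3 v1=D4 downbeat m3
bar 8: v0=C4 v1=C5 downbeat P8
bar 9: v0=B2 v1=G3 downbeat m6
bar 10: v0=C3 v1=C4 downbeat P8
  -> R2 @ bar 2 tick 0 v(0, 1): B2/F3 TT -> C3/G3 P5 similar
  -> R7 @ bar 3 tick 2 v(1,): B3->F3 leap 6st
  -> R4 @ bar 4 tick 0 v(0, 1): F3/B5 TT untreated
  -> R7 @ bar 4 tick 0 v(1,): F3->B5 leap 30st
  -> R7 @ bar 4 tick 2 v(1,): B5->F4 leap 18st
  -> R2 @ bar 6 tick 0 v(0, 1): E3/C4 m6 -> G3/D4 P5 similar
  -> R3 @ bar 6 tick 2 v(0, 1): G3 above F3
  -> R4 @ bar 6 tick 2 v(0, 1): G3/F3 M2 untreated
  -> R3 @ bar 6 tick 3 v(0, 1): G3 above F3
  -> R4 @ bar 7 tick 2 v(0, 1): B3/F4 TT untreated
  -> R2 @ bar 8 tick 0 v(0, 1): B3/F4 TT -> C4/C5 P8 similar
  -> R7 @ bar 9 tick 0 v(0,): C4->B2 leap 13st
  -> R2 @ bar 10 tick 0 v(0, 1): B2/G3 m6 -> C3/C4 P8 similar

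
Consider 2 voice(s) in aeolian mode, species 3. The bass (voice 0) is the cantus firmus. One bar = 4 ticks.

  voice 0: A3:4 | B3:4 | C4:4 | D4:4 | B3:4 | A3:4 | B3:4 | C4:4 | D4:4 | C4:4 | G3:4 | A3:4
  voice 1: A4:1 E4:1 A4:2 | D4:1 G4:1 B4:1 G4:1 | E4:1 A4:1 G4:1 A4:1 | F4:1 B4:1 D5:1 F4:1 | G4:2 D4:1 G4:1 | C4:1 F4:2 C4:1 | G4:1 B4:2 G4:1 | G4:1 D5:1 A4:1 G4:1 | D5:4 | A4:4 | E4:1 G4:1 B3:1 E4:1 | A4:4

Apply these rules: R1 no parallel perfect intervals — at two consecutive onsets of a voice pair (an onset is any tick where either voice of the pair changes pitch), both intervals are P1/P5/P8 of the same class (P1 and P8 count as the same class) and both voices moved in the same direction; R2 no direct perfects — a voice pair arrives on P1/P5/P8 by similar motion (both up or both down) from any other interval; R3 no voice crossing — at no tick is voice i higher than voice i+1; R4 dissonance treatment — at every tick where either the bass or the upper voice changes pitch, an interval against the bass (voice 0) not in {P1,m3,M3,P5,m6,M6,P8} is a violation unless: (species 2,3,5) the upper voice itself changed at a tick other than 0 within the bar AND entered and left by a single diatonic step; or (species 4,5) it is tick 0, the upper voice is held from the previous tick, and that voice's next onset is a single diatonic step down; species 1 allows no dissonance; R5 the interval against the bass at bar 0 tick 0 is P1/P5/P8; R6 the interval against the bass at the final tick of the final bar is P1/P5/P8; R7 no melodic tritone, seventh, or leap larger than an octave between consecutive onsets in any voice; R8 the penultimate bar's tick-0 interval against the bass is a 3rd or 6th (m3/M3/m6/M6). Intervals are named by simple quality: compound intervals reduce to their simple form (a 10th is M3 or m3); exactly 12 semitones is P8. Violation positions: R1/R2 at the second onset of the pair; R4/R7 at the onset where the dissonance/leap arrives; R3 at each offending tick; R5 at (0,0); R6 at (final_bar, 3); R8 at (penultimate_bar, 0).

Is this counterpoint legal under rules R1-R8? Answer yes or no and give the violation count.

No (4 violations)

bar 0: v0=A3 v1=A4 (P8)
bar 1: v0=B3 v1=D4 (m3)
bar 2: v0=C4 v1=E4 (M3)
bar 3: v0=D4 v1=F4 (m3)
bar 4: v0=B3 v1=G4 (m6)
bar 5: v0=A3 v1=C4 (m3)
bar 6: v0=B3 v1=G4 (m6)
bar 7: v0=C4 v1=G4 (P5)
bar 8: v0=D4 v1=D5 (P8)
bar 9: v0=C4 v1=A4 (M6)
bar 10: v0=G3 v1=E4 (M6)
bar 11: v0=A3 v1=A4 (P8)
  R7 @ bar3.1: F4->B4 leap 6st
  R4 @ bar7.1: C4/D5 M2 untreated
  R2 @ bar8.0: C4/G4 P5 -> D4/D5 P8 similar
  R2 @ bar11.0: G3/E4 M6 -> A3/A4 P8 similar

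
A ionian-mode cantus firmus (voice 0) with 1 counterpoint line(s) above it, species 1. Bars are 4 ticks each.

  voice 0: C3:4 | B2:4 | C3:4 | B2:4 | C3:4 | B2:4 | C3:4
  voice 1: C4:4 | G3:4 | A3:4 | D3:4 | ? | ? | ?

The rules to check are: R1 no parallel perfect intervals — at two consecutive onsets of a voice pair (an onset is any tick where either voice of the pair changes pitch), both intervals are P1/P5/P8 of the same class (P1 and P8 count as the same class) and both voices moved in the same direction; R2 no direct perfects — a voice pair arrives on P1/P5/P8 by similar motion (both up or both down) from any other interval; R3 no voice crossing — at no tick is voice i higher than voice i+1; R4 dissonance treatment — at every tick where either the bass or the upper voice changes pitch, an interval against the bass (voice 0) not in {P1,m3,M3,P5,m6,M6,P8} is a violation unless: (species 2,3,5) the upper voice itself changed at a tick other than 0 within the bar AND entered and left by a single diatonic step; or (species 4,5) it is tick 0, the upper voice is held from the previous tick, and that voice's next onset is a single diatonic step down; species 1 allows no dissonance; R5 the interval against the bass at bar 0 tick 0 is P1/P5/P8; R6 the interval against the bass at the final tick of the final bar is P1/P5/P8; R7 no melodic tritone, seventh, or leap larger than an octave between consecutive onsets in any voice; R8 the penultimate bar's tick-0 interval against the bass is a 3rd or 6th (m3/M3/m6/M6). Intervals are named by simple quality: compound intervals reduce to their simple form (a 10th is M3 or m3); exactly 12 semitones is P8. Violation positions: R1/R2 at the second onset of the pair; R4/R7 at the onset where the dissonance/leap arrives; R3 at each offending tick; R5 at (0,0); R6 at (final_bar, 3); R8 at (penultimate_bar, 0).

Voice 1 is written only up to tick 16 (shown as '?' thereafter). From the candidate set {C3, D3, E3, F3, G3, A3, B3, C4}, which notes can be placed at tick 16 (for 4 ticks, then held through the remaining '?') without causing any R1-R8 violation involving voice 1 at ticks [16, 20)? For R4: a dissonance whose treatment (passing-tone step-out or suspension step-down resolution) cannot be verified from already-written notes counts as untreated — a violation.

{A3, C3, E3}

C3: legal
D3: violates R4
E3: legal
F3: violates R4
G3: violates R2
A3: legal
B3: violates R4
C4: violates R2,R7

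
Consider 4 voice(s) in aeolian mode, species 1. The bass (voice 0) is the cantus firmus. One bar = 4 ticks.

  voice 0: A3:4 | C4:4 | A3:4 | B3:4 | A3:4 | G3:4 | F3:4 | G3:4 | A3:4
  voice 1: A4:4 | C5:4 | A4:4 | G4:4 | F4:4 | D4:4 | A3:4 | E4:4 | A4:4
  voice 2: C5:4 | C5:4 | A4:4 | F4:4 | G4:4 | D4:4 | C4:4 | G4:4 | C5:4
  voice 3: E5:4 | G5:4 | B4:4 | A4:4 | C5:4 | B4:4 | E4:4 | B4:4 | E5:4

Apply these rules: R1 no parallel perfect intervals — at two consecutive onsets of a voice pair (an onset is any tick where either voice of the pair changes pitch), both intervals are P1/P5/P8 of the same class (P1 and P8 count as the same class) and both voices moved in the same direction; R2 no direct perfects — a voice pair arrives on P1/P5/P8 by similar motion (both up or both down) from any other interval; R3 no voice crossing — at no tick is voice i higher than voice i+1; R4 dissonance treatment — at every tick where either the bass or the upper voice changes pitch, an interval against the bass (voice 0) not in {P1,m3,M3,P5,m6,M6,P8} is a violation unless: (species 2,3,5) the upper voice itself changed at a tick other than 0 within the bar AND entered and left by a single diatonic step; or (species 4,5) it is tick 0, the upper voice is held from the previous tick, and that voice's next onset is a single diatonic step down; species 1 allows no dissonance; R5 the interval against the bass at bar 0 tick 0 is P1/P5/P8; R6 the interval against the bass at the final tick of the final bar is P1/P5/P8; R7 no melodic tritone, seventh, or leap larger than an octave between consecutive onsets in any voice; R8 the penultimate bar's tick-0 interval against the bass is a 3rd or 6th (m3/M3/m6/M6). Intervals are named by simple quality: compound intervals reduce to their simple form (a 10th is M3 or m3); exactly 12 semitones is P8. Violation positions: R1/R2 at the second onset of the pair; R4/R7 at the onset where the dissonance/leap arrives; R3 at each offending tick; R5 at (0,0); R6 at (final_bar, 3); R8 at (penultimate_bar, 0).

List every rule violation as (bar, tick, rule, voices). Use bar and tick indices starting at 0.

bar 0: v0=A3 v1=A4 v2=C5 v3=E5 downbeat P5
bar 1: v0=C4 v1=C5 v2=C5 v3=G5 downbeat P5
bar 2: v0=A3 v1=A4 v2=A4 v3=B4 downbeat M2
bar 3: v0=B3 v1=G4 v2=F4 v3=A4 downbeat m7
bar 4: v0=A3 v1=F4 v2=G4 v3=C5 downbeat m3
bar 5: v0=G3 v1=D4 v2=D4 v3=B4 downbeat M3
bar 6: v0=F3 v1=A3 v2=C4 v3=E4 downbeat M7
bar 7: v0=G3 v1=E4 v2=G4 v3=B4 downbeat M3
bar 8: v0=A3 v1=A4 v2=C5 v3=E5 downbeat P5
  -> R5 @ bar 0 tick 0 v(0, 2): opens on m3
  -> R1 @ bar 1 tick 0 v(0, 1): A3/A4 P8 -> C4/C5 P8 similar
  -> R1 @ bar 1 tick 0 v(0, 3): A3/E5 P5 -> C4/G5 P5 similar
  -> R1 @ bar 1 tick 0 v(1, 3): A4/E5 P5 -> C5/G5 P5 similar
  -> R1 @ bar 2 tick 0 v(0, 1): C4/C5 P8 -> A3/A4 P8 similar
  -> R1 @ bar 2 tick 0 v(0, 2): C4/C5 P8 -> A3/A4 P8 similar
  -> R1 @ bar 2 tick 0 v(1, 2): C5/C5 P1 -> A4/A4 P1 similar
  -> R4 @ bar 2 tick 0 v(0, 3): A3/B4 M2 untreated
  -> R3 @ bar 3 tick 0 v(1, 2): G4 above F4
  -> R4 @ bar 3 tick 0 v(0, 2): B3/F4 TT untreated
  -> R4 @ bar 3 tick 0 v(0, 3): B3/A4 m7 untreated
  -> R3 @ bar 3 tick 1 v(1, 2): G4 above F4
  -> R3 @ bar 3 tick 2 v(1, 2): G4 above F4
  -> R3 @ bar 3 tick 3 v(1, 2): G4 above F4
  -> R4 @ bar 4 tick 0 v(0, 2): A3/G4 m7 untreated
  -> R2 @ bar 5 tick 0 v(0, 1): A3/F4 m6 -> G3/D4 P5 similar
  -> R2 @ bar 5 tick 0 v(0, 2): A3/G4 m7 -> G3/D4 P5 similar
  -> R2 @ bar 5 tick 0 v(1, 2): F4/G4 M2 -> D4/D4 P1 similar
  -> R1 @ bar 6 tick 0 v(0, 2): G3/D4 P5 -> F3/C4 P5 similar
  -> R2 @ bar 6 tick 0 v(1, 3): D4/B4 M6 -> A3/E4 P5 similar
  -> R4 @ bar 6 tick 0 v(0, 3): F3/E4 M7 untreated
  -> R1 @ bar 7 tick 0 v(1, 3): A3/E4 P5 -> E4/B4 P5 similar
  -> R2 @ bar 7 tick 0 v(0, 2): F3/C4 P5 -> G3/G4 P8 similar
  -> R8 @ bar 7 tick 0 v(0, 2): penult P8 not 3rd/6th
  -> R1 @ bar 8 tick 0 v(1, 3): E4/B4 P5 -> A4/E5 P5 similar
  -> R2 @ bar 8 tick 0 v(0, 1): G3/E4 M6 -> A3/A4 P8 similar
  -> R2 @ bar 8 tick 0 v(0, 3): G3/B4 M3 -> A3/E5 P5 similar
  -> R6 @ bar 8 tick 3 v(0, 2): closes on m3

(0, 0, R5, (0, 2))
(1, 0, R1, (0, 1))
(1, 0, R1, (0, 3))
(1, 0, R1, (1, 3))
(2, 0, R1, (0, 1))
(2, 0, R1, (0, 2))
(2, 0, R1, (1, 2))
(2, 0, R4, (0, 3))
(3, 0, R3, (1, 2))
(3, 0, R4, (0, 2))
(3, 0, R4, (0, 3))
(3, 1, R3, (1, 2))
(3, 2, R3, (1, 2))
(3, 3, R3, (1, 2))
(4, 0, R4, (0, 2))
(5, 0, R2, (0, 1))
(5, 0, R2, (0, 2))
(5, 0, R2, (1, 2))
(6, 0, R1, (0, 2))
(6, 0, R2, (1, 3))
(6, 0, R4, (0, 3))
(7, 0, R1, (1, 3))
(7, 0, R2, (0, 2))
(7, 0, R8, (0, 2))
(8, 0, R1, (1, 3))
(8, 0, R2, (0, 1))
(8, 0, R2, (0, 3))
(8, 3, R6, (0, 2))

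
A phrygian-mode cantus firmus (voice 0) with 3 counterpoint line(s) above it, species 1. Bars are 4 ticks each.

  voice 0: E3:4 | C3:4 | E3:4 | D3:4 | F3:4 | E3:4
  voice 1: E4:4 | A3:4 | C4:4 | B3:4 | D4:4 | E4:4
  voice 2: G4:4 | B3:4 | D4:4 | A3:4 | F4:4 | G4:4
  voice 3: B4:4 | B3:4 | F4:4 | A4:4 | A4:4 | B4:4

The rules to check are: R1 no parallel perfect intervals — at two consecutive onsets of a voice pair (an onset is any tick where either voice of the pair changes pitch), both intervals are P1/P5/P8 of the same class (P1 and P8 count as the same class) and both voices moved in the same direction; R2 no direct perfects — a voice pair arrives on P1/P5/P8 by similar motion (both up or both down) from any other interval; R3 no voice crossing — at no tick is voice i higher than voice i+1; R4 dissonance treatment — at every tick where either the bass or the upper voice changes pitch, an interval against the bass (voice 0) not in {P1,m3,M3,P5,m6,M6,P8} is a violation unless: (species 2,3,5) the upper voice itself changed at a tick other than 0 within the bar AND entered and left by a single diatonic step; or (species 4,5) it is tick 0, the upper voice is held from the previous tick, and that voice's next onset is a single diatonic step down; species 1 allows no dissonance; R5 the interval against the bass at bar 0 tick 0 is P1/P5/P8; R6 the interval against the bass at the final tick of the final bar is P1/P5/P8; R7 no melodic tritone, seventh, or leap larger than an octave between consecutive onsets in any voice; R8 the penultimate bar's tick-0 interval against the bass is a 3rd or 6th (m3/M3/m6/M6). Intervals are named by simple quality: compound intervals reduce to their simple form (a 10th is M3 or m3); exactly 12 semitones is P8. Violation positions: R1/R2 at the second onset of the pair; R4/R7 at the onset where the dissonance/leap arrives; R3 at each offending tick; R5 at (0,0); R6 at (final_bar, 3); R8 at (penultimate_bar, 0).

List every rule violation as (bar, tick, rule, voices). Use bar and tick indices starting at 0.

bar 0: v0=E3 v1=E4 v2=G4 v3=B4 downbeat P5
bar 1: v0=C3 v1=A3 v2=B3 v3=B3 downbeat M7
bar 2: v0=E3 v1=C4 v2=D4 v3=F4 downbeat m2
bar 3: v0=D3 v1=B3 v2=A3 v3=A4 downbeat P5
bar 4: v0=F3 v1=D4 v2=F4 v3=A4 downbeat M3
bar 5: v0=E3 v1=E4 v2=G4 v3=B4 downbeat P5
  -> R5 @ bar 0 tick 0 v(0, 2): opens on m3
  -> R2 @ bar 1 tick 0 v(2, 3): G4/B4 M3 -> B3/B3 P1 similar
  -> R4 @ bar 1 tick 0 v(0, 2): C3/B3 M7 untreated
  -> R4 @ bar 1 tick 0 v(0, 3): C3/B3 M7 untreated
  -> R4 @ bar 2 tick 0 v(0, 2): E3/D4 m7 untreated
  -> R4 @ bar 2 tick 0 v(0, 3): E3/F4 m2 untreated
  -> R7 @ bar 2 tick 0 v(3,): B3->F4 leap 6st
  -> R2 @ bar 3 tick 0 v(0, 2): E3/D4 m7 -> D3/A3 P5 similar
  -> R3 @ bar 3 tick 0 v(1, 2): B3 above A3
  -> R3 @ bar 3 tick 1 v(1, 2): B3 above A3
  -> R3 @ bar 3 tick 2 v(1, 2): B3 above A3
  -> R3 @ bar 3 tick 3 v(1, 2): B3 above A3
  -> R2 @ bar 4 tick 0 v(0, 2): D3/A3 P5 -> F3/F4 P8 similar
  -> R8 @ bar 4 tick 0 v(0, 2): penult P8 not 3rd/6th
  -> R1 @ bar 5 tick 0 v(1, 3): D4/A4 P5 -> E4/B4 P5 similar
  -> R6 @ bar 5 tick 3 v(0, 2): closes on m3

(0, 0, R5, (0, 2))
(1, 0, R2, (2, 3))
(1, 0, R4, (0, 2))
(1, 0, R4, (0, 3))
(2, 0, R4, (0, 2))
(2, 0, R4, (0, 3))
(2, 0, R7, (3,))
(3, 0, R2, (0, 2))
(3, 0, R3, (1, 2))
(3, 1, R3, (1, 2))
(3, 2, R3, (1, 2))
(3, 3, R3, (1, 2))
(4, 0, R2, (0, 2))
(4, 0, R8, (0, 2))
(5, 0, R1, (1, 3))
(5, 3, R6, (0, 2))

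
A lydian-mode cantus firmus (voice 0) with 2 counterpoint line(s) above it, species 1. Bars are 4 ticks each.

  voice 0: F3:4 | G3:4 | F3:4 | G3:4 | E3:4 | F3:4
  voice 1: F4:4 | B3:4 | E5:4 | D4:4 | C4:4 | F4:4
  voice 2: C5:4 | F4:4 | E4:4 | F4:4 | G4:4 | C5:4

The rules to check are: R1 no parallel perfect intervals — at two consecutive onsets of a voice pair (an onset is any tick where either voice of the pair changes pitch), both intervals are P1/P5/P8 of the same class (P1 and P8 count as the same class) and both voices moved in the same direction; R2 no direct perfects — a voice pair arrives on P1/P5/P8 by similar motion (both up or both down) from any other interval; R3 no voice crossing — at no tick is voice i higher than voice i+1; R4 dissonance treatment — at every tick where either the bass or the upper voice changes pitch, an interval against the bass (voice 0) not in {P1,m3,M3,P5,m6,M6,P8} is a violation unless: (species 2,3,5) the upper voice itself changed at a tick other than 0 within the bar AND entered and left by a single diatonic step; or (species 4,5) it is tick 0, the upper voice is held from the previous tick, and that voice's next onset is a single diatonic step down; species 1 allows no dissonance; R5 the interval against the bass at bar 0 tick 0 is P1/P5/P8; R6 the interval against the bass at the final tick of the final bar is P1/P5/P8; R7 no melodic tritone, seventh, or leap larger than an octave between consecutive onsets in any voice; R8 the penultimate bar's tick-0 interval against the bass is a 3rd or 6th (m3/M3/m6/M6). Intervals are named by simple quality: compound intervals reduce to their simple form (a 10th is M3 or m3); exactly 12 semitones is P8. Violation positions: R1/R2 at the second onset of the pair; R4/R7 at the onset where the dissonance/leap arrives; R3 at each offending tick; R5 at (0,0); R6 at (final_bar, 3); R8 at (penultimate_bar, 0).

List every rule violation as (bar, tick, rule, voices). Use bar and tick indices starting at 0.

bar 0: v0=F3 v1=F4 v2=C5 downbeat P5
bar 1: v0=G3 v1=B3 v2=F4 downbeat m7
bar 2: v0=F3 v1=E5 v2=E4 downbeat M7
bar 3: v0=G3 v1=D4 v2=F4 downbeat m7
bar 4: v0=E3 v1=C4 v2=G4 downbeat m3
bar 5: v0=F3 v1=F4 v2=C5 downbeat P5
  -> R4 @ bar 1 tick 0 v(0, 2): G3/F4 m7 untreated
  -> R7 @ bar 1 tick 0 v(1,): F4->B3 leap 6st
  -> R3 @ bar 2 tick 0 v(1, 2): E5 above E4
  -> R4 @ bar 2 tick 0 v(0, 1): F3/E5 M7 untreated
  -> R4 @ bar 2 tick 0 v(0, 2): F3/E4 M7 untreated
  -> R7 @ bar 2 tick 0 v(1,): B3->E5 leap 17st
  -> R3 @ bar 2 tick 1 v(1, 2): E5 above E4
  -> R3 @ bar 2 tick 2 v(1, 2): E5 above E4
  -> R3 @ bar 2 tick 3 v(1, 2): E5 above E4
  -> R4 @ bar 3 tick 0 v(0, 2): G3/F4 m7 untreated
  -> R7 @ bar 3 tick 0 v(1,): E5->D4 leap 14st
  -> R1 @ bar 5 tick 0 v(1, 2): C4/G4 P5 -> F4/C5 P5 similar
  -> R2 @ bar 5 tick 0 v(0, 1): E3/C4 m6 -> F3/F4 P8 similar
  -> R2 @ bar 5 tick 0 v(0, 2): E3/G4 m3 -> F3/C5 P5 similar

(1, 0, R4, (0, 2))
(1, 0, R7, (1,))
(2, 0, R3, (1, 2))
(2, 0, R4, (0, 1))
(2, 0, R4, (0, 2))
(2, 0, R7, (1,))
(2, 1, R3, (1, 2))
(2, 2, R3, (1, 2))
(2, 3, R3, (1, 2))
(3, 0, R4, (0, 2))
(3, 0, R7, (1,))
(5, 0, R1, (1, 2))
(5, 0, R2, (0, 1))
(5, 0, R2, (0, 2))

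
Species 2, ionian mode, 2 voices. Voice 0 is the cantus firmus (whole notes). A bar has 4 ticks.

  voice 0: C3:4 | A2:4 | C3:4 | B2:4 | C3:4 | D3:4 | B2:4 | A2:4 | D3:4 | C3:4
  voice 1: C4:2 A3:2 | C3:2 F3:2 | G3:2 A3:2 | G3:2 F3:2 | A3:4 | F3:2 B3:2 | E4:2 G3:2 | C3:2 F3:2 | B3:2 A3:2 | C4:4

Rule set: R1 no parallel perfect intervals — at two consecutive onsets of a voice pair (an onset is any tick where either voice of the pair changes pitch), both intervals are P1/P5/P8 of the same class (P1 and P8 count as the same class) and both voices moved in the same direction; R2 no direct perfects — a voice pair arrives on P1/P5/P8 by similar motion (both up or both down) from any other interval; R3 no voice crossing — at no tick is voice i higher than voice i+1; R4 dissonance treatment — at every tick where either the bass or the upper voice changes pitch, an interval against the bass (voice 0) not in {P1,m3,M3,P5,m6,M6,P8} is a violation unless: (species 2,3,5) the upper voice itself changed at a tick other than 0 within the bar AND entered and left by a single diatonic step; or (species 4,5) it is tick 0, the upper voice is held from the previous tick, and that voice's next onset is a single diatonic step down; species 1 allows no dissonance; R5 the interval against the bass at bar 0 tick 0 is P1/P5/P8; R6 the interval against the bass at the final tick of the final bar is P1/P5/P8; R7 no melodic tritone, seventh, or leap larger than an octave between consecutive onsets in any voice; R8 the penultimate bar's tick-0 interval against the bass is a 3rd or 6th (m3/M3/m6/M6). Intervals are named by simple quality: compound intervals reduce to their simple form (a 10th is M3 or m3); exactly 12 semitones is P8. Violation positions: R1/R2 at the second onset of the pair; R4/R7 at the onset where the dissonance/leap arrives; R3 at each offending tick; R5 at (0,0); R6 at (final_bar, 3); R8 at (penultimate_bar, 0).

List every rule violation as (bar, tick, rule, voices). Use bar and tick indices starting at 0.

bar 0: v0=C3 v1=C4 downbeat P8
bar 1: v0=A2 v1=C3 downbeat m3
bar 2: v0=C3 v1=G3 downbeat P5
bar 3: v0=B2 v1=G3 downbeat m6
bar 4: v0=C3 v1=A3 downbeat M6
bar 5: v0=D3 v1=F3 downbeat m3
bar 6: v0=B2 v1=E4 downbeat P4
bar 7: v0=A2 v1=C3 downbeat m3
bar 8: v0=D3 v1=B3 downbeat M6
bar 9: v0=C3 v1=C4 downbeat P8
  -> R2 @ bar 2 tick 0 v(0, 1): A2/F3 m6 -> C3/G3 P5 similar
  -> R4 @ bar 3 tick 2 v(0, 1): B2/F3 TT untreated
  -> R7 @ bar 5 tick 2 v(1,): F3->B3 leap 6st
  -> R4 @ bar 6 tick 0 v(0, 1): B2/E4 P4 untreated
  -> R7 @ bar 8 tick 0 v(1,): F3->B3 leap 6st

(2, 0, R2, (0, 1))
(3, 2, R4, (0, 1))
(5, 2, R7, (1,))
(6, 0, R4, (0, 1))
(8, 0, R7, (1,))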